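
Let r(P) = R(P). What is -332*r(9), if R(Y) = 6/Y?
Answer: -664/3 ≈ -221.33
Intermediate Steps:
r(P) = 6/P
-332*r(9) = -1992/9 = -332*⅔ = -664/3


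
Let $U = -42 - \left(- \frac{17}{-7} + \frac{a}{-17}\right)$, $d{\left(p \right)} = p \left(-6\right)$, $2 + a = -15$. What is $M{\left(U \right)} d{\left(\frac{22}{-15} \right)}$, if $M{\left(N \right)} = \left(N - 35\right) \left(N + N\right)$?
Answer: $\frac{15754992}{245} \approx 64306.0$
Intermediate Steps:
$a = -17$ ($a = -2 - 15 = -17$)
$d{\left(p \right)} = - 6 p$
$U = - \frac{318}{7}$ ($U = -42 - \left(- \frac{17}{-7} - \frac{17}{-17}\right) = -42 - \left(\left(-17\right) \left(- \frac{1}{7}\right) - -1\right) = -42 - \left(\frac{17}{7} + 1\right) = -42 - \frac{24}{7} = - \frac{318}{7} \approx -45.429$)
$M{\left(N \right)} = 2 N \left(-35 + N\right)$ ($M{\left(N \right)} = \left(-35 + N\right) 2 N = 2 N \left(-35 + N\right)$)
$M{\left(U \right)} d{\left(\frac{22}{-15} \right)} = 2 \left(- \frac{318}{7}\right) \left(-35 - \frac{318}{7}\right) \left(- 6 \frac{22}{-15}\right) = 2 \left(- \frac{318}{7}\right) \left(- \frac{563}{7}\right) \left(- 6 \cdot 22 \left(- \frac{1}{15}\right)\right) = \frac{358068 \left(\left(-6\right) \left(- \frac{22}{15}\right)\right)}{49} = \frac{358068}{49} \cdot \frac{44}{5} = \frac{15754992}{245}$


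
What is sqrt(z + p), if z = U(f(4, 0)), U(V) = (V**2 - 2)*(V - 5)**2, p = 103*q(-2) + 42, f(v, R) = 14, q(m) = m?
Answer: 5*sqrt(622) ≈ 124.70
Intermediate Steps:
p = -164 (p = 103*(-2) + 42 = -206 + 42 = -164)
U(V) = (-5 + V)**2*(-2 + V**2) (U(V) = (-2 + V**2)*(-5 + V)**2 = (-5 + V)**2*(-2 + V**2))
z = 15714 (z = (-5 + 14)**2*(-2 + 14**2) = 9**2*(-2 + 196) = 81*194 = 15714)
sqrt(z + p) = sqrt(15714 - 164) = sqrt(15550) = 5*sqrt(622)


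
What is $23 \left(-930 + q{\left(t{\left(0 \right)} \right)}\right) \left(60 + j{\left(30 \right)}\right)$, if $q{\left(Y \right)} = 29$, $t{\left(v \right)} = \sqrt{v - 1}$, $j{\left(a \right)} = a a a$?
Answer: $-560764380$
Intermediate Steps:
$j{\left(a \right)} = a^{3}$ ($j{\left(a \right)} = a^{2} a = a^{3}$)
$t{\left(v \right)} = \sqrt{-1 + v}$
$23 \left(-930 + q{\left(t{\left(0 \right)} \right)}\right) \left(60 + j{\left(30 \right)}\right) = 23 \left(-930 + 29\right) \left(60 + 30^{3}\right) = 23 \left(- 901 \left(60 + 27000\right)\right) = 23 \left(\left(-901\right) 27060\right) = 23 \left(-24381060\right) = -560764380$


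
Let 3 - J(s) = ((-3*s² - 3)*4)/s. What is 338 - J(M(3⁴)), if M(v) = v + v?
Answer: -43445/27 ≈ -1609.1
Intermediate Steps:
M(v) = 2*v
J(s) = 3 - (-12 - 12*s²)/s (J(s) = 3 - (-3*s² - 3)*4/s = 3 - (-3 - 3*s²)*4/s = 3 - (-12 - 12*s²)/s)
338 - J(M(3⁴)) = 338 - (3 + 12*(2*3⁴) + 12/((2*3⁴))) = 338 - (3 + 12*(2*81) + 12/((2*81))) = 338 - (3 + 12*162 + 12/162) = 338 - (3 + 1944 + 12*(1/162)) = 338 - (3 + 1944 + 2/27) = 338 - 1*52571/27 = 338 - 52571/27 = -43445/27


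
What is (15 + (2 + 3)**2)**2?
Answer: 1600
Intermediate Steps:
(15 + (2 + 3)**2)**2 = (15 + 5**2)**2 = (15 + 25)**2 = 40**2 = 1600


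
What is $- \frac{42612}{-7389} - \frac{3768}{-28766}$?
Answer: $\frac{208936424}{35425329} \approx 5.8979$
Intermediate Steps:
$- \frac{42612}{-7389} - \frac{3768}{-28766} = \left(-42612\right) \left(- \frac{1}{7389}\right) - - \frac{1884}{14383} = \frac{14204}{2463} + \frac{1884}{14383} = \frac{208936424}{35425329}$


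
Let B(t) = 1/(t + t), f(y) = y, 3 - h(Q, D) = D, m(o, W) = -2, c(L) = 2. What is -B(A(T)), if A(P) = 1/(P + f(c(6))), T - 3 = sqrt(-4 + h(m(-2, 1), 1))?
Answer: -5/2 - I*sqrt(2)/2 ≈ -2.5 - 0.70711*I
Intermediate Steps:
h(Q, D) = 3 - D
T = 3 + I*sqrt(2) (T = 3 + sqrt(-4 + (3 - 1*1)) = 3 + sqrt(-4 + (3 - 1)) = 3 + sqrt(-4 + 2) = 3 + sqrt(-2) = 3 + I*sqrt(2) ≈ 3.0 + 1.4142*I)
A(P) = 1/(2 + P) (A(P) = 1/(P + 2) = 1/(2 + P))
B(t) = 1/(2*t)
-B(A(T)) = -1/(2*(1/(2 + (3 + I*sqrt(2))))) = -1/(2*(1/(5 + I*sqrt(2)))) = -(5 + I*sqrt(2))/2 = -(5/2 + I*sqrt(2)/2) = -5/2 - I*sqrt(2)/2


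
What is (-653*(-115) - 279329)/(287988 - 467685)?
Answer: 68078/59899 ≈ 1.1365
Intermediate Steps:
(-653*(-115) - 279329)/(287988 - 467685) = (75095 - 279329)/(-179697) = -204234*(-1/179697) = 68078/59899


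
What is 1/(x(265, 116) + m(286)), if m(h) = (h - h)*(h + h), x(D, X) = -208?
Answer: -1/208 ≈ -0.0048077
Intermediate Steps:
m(h) = 0 (m(h) = 0*(2*h) = 0)
1/(x(265, 116) + m(286)) = 1/(-208 + 0) = 1/(-208) = -1/208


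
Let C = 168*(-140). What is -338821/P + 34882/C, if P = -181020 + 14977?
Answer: 1088578997/1952665680 ≈ 0.55748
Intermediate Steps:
C = -23520
P = -166043
-338821/P + 34882/C = -338821/(-166043) + 34882/(-23520) = -338821*(-1/166043) + 34882*(-1/23520) = 338821/166043 - 17441/11760 = 1088578997/1952665680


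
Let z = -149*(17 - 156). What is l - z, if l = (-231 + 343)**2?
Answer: -8167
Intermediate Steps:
l = 12544 (l = 112**2 = 12544)
z = 20711 (z = -149*(-139) = 20711)
l - z = 12544 - 1*20711 = 12544 - 20711 = -8167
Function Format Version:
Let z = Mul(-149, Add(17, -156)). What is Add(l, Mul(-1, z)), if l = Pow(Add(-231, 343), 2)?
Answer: -8167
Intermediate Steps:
l = 12544 (l = Pow(112, 2) = 12544)
z = 20711 (z = Mul(-149, -139) = 20711)
Add(l, Mul(-1, z)) = Add(12544, Mul(-1, 20711)) = Add(12544, -20711) = -8167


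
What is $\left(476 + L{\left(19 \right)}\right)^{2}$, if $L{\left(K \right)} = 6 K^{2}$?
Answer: $6980164$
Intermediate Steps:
$\left(476 + L{\left(19 \right)}\right)^{2} = \left(476 + 6 \cdot 19^{2}\right)^{2} = \left(476 + 6 \cdot 361\right)^{2} = \left(476 + 2166\right)^{2} = 2642^{2} = 6980164$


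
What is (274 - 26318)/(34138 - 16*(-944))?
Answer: -13022/24621 ≈ -0.52890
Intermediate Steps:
(274 - 26318)/(34138 - 16*(-944)) = -26044/(34138 + 15104) = -26044/49242 = -26044*1/49242 = -13022/24621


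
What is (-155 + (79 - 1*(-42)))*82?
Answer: -2788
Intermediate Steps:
(-155 + (79 - 1*(-42)))*82 = (-155 + (79 + 42))*82 = (-155 + 121)*82 = -34*82 = -2788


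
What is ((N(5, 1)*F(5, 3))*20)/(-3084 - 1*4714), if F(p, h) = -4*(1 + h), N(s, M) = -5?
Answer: -800/3899 ≈ -0.20518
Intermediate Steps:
F(p, h) = -4 - 4*h
((N(5, 1)*F(5, 3))*20)/(-3084 - 1*4714) = (-5*(-4 - 4*3)*20)/(-3084 - 1*4714) = (-5*(-4 - 12)*20)/(-3084 - 4714) = (-5*(-16)*20)/(-7798) = (80*20)*(-1/7798) = 1600*(-1/7798) = -800/3899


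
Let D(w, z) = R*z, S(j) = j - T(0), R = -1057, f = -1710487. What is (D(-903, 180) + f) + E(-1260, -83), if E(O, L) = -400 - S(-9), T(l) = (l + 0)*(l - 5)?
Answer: -1901138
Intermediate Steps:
T(l) = l*(-5 + l)
S(j) = j (S(j) = j - 0*(-5 + 0) = j - 0*(-5) = j - 1*0 = j + 0 = j)
D(w, z) = -1057*z
E(O, L) = -391 (E(O, L) = -400 - 1*(-9) = -400 + 9 = -391)
(D(-903, 180) + f) + E(-1260, -83) = (-1057*180 - 1710487) - 391 = (-190260 - 1710487) - 391 = -1900747 - 391 = -1901138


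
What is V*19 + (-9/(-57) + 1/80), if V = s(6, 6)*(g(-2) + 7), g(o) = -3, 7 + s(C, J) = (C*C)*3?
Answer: 11667779/1520 ≈ 7676.2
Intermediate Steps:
s(C, J) = -7 + 3*C² (s(C, J) = -7 + (C*C)*3 = -7 + C²*3 = -7 + 3*C²)
V = 404 (V = (-7 + 3*6²)*(-3 + 7) = (-7 + 3*36)*4 = (-7 + 108)*4 = 101*4 = 404)
V*19 + (-9/(-57) + 1/80) = 404*19 + (-9/(-57) + 1/80) = 7676 + (-9*(-1/57) + 1*(1/80)) = 7676 + (3/19 + 1/80) = 7676 + 259/1520 = 11667779/1520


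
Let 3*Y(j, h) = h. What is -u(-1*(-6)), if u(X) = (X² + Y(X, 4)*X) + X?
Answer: -50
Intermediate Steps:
Y(j, h) = h/3
u(X) = X² + 7*X/3 (u(X) = (X² + ((⅓)*4)*X) + X = (X² + 4*X/3) + X = X² + 7*X/3)
-u(-1*(-6)) = -(-1*(-6))*(7 + 3*(-1*(-6)))/3 = -6*(7 + 3*6)/3 = -6*(7 + 18)/3 = -6*25/3 = -1*50 = -50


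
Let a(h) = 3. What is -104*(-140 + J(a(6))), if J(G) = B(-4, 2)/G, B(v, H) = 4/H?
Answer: 43472/3 ≈ 14491.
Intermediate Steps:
J(G) = 2/G (J(G) = (4/2)/G = (4*(1/2))/G = 2/G)
-104*(-140 + J(a(6))) = -104*(-140 + 2/3) = -104*(-418/3) = 43472/3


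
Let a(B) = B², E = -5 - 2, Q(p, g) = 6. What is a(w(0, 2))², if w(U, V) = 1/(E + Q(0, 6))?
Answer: 1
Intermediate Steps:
E = -7
w(U, V) = -1 (w(U, V) = 1/(-7 + 6) = 1/(-1) = -1)
a(w(0, 2))² = ((-1)²)² = 1² = 1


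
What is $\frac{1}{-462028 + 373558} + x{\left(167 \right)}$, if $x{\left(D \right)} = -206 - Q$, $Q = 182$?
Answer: $- \frac{34326361}{88470} \approx -388.0$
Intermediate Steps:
$x{\left(D \right)} = -388$ ($x{\left(D \right)} = -206 - 182 = -388$)
$\frac{1}{-462028 + 373558} + x{\left(167 \right)} = \frac{1}{-462028 + 373558} - 388 = \frac{1}{-88470} - 388 = - \frac{1}{88470} - 388 = - \frac{34326361}{88470}$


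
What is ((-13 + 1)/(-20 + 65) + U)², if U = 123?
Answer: 3389281/225 ≈ 15063.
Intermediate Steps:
((-13 + 1)/(-20 + 65) + U)² = ((-13 + 1)/(-20 + 65) + 123)² = (-12/45 + 123)² = (-12*1/45 + 123)² = (-4/15 + 123)² = (1841/15)² = 3389281/225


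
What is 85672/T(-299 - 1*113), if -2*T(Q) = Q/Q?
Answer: -171344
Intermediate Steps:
T(Q) = -½ (T(Q) = -Q/(2*Q) = -½*1 = -½)
85672/T(-299 - 1*113) = 85672/(-½) = 85672*(-2) = -171344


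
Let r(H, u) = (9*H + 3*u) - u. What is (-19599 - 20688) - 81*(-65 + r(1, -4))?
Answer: -35103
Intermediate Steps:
r(H, u) = 2*u + 9*H (r(H, u) = (3*u + 9*H) - u = 2*u + 9*H)
(-19599 - 20688) - 81*(-65 + r(1, -4)) = (-19599 - 20688) - 81*(-65 + (2*(-4) + 9*1)) = -40287 - 81*(-65 + (-8 + 9)) = -40287 - 81*(-65 + 1) = -40287 - 81*(-64) = -40287 - 1*(-5184) = -40287 + 5184 = -35103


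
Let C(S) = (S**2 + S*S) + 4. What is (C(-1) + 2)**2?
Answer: 64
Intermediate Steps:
C(S) = 4 + 2*S**2 (C(S) = (S**2 + S**2) + 4 = 2*S**2 + 4 = 4 + 2*S**2)
(C(-1) + 2)**2 = ((4 + 2*(-1)**2) + 2)**2 = ((4 + 2*1) + 2)**2 = ((4 + 2) + 2)**2 = (6 + 2)**2 = 8**2 = 64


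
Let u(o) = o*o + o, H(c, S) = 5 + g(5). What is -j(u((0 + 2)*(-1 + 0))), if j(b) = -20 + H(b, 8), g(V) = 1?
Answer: 14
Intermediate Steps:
H(c, S) = 6 (H(c, S) = 5 + 1 = 6)
u(o) = o + o² (u(o) = o² + o = o + o²)
j(b) = -14 (j(b) = -20 + 6 = -14)
-j(u((0 + 2)*(-1 + 0))) = -1*(-14) = 14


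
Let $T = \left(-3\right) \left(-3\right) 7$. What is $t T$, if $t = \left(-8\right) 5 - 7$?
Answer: $-2961$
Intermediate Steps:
$t = -47$ ($t = -40 - 7 = -47$)
$T = 63$ ($T = 9 \cdot 7 = 63$)
$t T = \left(-47\right) 63 = -2961$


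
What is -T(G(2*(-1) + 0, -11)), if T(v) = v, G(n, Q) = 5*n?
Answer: 10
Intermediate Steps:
-T(G(2*(-1) + 0, -11)) = -5*(2*(-1) + 0) = -5*(-2 + 0) = -5*(-2) = -1*(-10) = 10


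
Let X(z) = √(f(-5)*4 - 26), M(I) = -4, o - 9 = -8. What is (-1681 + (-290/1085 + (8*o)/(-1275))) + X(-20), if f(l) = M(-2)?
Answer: -465166361/276675 + I*√42 ≈ -1681.3 + 6.4807*I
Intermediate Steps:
o = 1 (o = 9 - 8 = 1)
f(l) = -4
X(z) = I*√42 (X(z) = √(-4*4 - 26) = √(-16 - 26) = √(-42) = I*√42)
(-1681 + (-290/1085 + (8*o)/(-1275))) + X(-20) = (-1681 + (-290/1085 + (8*1)/(-1275))) + I*√42 = (-1681 + (-290*1/1085 + 8*(-1/1275))) + I*√42 = (-1681 + (-58/217 - 8/1275)) + I*√42 = (-1681 - 75686/276675) + I*√42 = -465166361/276675 + I*√42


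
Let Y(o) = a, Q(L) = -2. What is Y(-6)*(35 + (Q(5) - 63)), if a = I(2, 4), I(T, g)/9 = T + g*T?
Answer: -2700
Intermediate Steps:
I(T, g) = 9*T + 9*T*g (I(T, g) = 9*(T + g*T) = 9*(T + T*g) = 9*T + 9*T*g)
a = 90 (a = 9*2*(1 + 4) = 9*2*5 = 90)
Y(o) = 90
Y(-6)*(35 + (Q(5) - 63)) = 90*(35 + (-2 - 63)) = 90*(35 - 65) = 90*(-30) = -2700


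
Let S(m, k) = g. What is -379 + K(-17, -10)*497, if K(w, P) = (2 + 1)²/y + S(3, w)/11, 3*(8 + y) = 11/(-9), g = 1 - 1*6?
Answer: -2838939/2497 ≈ -1136.9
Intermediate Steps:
g = -5 (g = 1 - 6 = -5)
S(m, k) = -5
y = -227/27 (y = -8 + (11/(-9))/3 = -8 + (11*(-⅑))/3 = -8 + (⅓)*(-11/9) = -8 - 11/27 = -227/27 ≈ -8.4074)
K(w, P) = -3808/2497 (K(w, P) = (2 + 1)²/(-227/27) - 5/11 = 3²*(-27/227) - 5*1/11 = 9*(-27/227) - 5/11 = -243/227 - 5/11 = -3808/2497)
-379 + K(-17, -10)*497 = -379 - 3808/2497*497 = -379 - 1892576/2497 = -2838939/2497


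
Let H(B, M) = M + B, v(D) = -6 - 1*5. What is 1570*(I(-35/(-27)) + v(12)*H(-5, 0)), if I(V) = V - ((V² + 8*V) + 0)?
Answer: 50640350/729 ≈ 69466.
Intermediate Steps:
v(D) = -11 (v(D) = -6 - 5 = -11)
H(B, M) = B + M
I(V) = -V² - 7*V (I(V) = V - (V² + 8*V) = V + (-V² - 8*V) = -V² - 7*V)
1570*(I(-35/(-27)) + v(12)*H(-5, 0)) = 1570*(-(-35/(-27))*(7 - 35/(-27)) - 11*(-5 + 0)) = 1570*(-(-35*(-1/27))*(7 - 35*(-1/27)) - 11*(-5)) = 1570*(-1*35/27*(7 + 35/27) + 55) = 1570*(-1*35/27*224/27 + 55) = 1570*(-7840/729 + 55) = 1570*(32255/729) = 50640350/729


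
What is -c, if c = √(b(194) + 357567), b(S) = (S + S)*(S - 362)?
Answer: -21*√663 ≈ -540.72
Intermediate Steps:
b(S) = 2*S*(-362 + S) (b(S) = (2*S)*(-362 + S) = 2*S*(-362 + S))
c = 21*√663 (c = √(2*194*(-362 + 194) + 357567) = √(2*194*(-168) + 357567) = √(-65184 + 357567) = √292383 = 21*√663 ≈ 540.72)
-c = -21*√663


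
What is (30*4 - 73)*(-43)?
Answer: -2021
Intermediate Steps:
(30*4 - 73)*(-43) = (120 - 73)*(-43) = 47*(-43) = -2021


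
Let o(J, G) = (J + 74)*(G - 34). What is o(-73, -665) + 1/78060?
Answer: -54563939/78060 ≈ -699.00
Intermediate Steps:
o(J, G) = (-34 + G)*(74 + J) (o(J, G) = (74 + J)*(-34 + G) = (-34 + G)*(74 + J))
o(-73, -665) + 1/78060 = (-2516 - 34*(-73) + 74*(-665) - 665*(-73)) + 1/78060 = (-2516 + 2482 - 49210 + 48545) + 1/78060 = -699 + 1/78060 = -54563939/78060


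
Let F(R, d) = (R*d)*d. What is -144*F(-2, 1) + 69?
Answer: 357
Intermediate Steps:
F(R, d) = R*d²
-144*F(-2, 1) + 69 = -(-288)*1² + 69 = -(-288) + 69 = -144*(-2) + 69 = 288 + 69 = 357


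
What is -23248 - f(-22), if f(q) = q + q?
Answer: -23204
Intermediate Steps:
f(q) = 2*q
-23248 - f(-22) = -23248 - 2*(-22) = -23248 - 1*(-44) = -23248 + 44 = -23204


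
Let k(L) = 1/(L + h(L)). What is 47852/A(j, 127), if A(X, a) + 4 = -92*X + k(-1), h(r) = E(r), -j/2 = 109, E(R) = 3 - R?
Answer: 143556/60157 ≈ 2.3864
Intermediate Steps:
j = -218 (j = -2*109 = -218)
h(r) = 3 - r
k(L) = ⅓ (k(L) = 1/(L + (3 - L)) = 1/3 = ⅓)
A(X, a) = -11/3 - 92*X (A(X, a) = -4 + (-92*X + ⅓) = -4 + (⅓ - 92*X) = -11/3 - 92*X)
47852/A(j, 127) = 47852/(-11/3 - 92*(-218)) = 47852/(-11/3 + 20056) = 47852/(60157/3) = 47852*(3/60157) = 143556/60157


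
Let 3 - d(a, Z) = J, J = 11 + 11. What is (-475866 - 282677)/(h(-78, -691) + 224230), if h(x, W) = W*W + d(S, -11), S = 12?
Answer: -758543/701692 ≈ -1.0810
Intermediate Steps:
J = 22
d(a, Z) = -19 (d(a, Z) = 3 - 1*22 = 3 - 22 = -19)
h(x, W) = -19 + W**2 (h(x, W) = W*W - 19 = W**2 - 19 = -19 + W**2)
(-475866 - 282677)/(h(-78, -691) + 224230) = (-475866 - 282677)/((-19 + (-691)**2) + 224230) = -758543/((-19 + 477481) + 224230) = -758543/(477462 + 224230) = -758543/701692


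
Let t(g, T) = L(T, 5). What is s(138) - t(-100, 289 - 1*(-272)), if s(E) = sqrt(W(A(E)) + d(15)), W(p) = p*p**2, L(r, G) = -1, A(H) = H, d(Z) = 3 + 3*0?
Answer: 1 + 5*sqrt(105123) ≈ 1622.1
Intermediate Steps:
d(Z) = 3 (d(Z) = 3 + 0 = 3)
W(p) = p**3
t(g, T) = -1
s(E) = sqrt(3 + E**3) (s(E) = sqrt(E**3 + 3) = sqrt(3 + E**3))
s(138) - t(-100, 289 - 1*(-272)) = sqrt(3 + 138**3) - 1*(-1) = sqrt(3 + 2628072) + 1 = sqrt(2628075) + 1 = 5*sqrt(105123) + 1 = 1 + 5*sqrt(105123)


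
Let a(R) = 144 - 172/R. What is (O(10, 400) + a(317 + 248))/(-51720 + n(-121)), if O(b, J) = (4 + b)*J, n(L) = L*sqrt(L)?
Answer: -33568224672/302470485593 + 4319345228*I/1512352427965 ≈ -0.11098 + 0.002856*I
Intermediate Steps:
n(L) = L**(3/2)
O(b, J) = J*(4 + b)
(O(10, 400) + a(317 + 248))/(-51720 + n(-121)) = (400*(4 + 10) + (144 - 172/(317 + 248)))/(-51720 + (-121)**(3/2)) = (400*14 + (144 - 172/565))/(-51720 - 1331*I) = (5600 + (144 - 172*1/565))*((-51720 + 1331*I)/2676729961) = (5600 + (144 - 172/565))*((-51720 + 1331*I)/2676729961) = (5600 + 81188/565)*((-51720 + 1331*I)/2676729961) = 3245188*((-51720 + 1331*I)/2676729961)/565 = 3245188*(-51720 + 1331*I)/1512352427965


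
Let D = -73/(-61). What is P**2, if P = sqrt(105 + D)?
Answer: 6478/61 ≈ 106.20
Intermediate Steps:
D = 73/61 (D = -73*(-1/61) = 73/61 ≈ 1.1967)
P = sqrt(395158)/61 (P = sqrt(105 + 73/61) = sqrt(6478/61) = sqrt(395158)/61 ≈ 10.305)
P**2 = (sqrt(395158)/61)**2 = 6478/61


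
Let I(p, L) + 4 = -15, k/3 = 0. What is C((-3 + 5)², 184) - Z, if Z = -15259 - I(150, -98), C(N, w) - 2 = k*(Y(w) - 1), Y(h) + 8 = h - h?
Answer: 15242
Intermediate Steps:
k = 0 (k = 3*0 = 0)
I(p, L) = -19 (I(p, L) = -4 - 15 = -19)
Y(h) = -8 (Y(h) = -8 + (h - h) = -8 + 0 = -8)
C(N, w) = 2 (C(N, w) = 2 + 0*(-8 - 1) = 2 + 0*(-9) = 2 + 0 = 2)
Z = -15240 (Z = -15259 - 1*(-19) = -15259 + 19 = -15240)
C((-3 + 5)², 184) - Z = 2 - 1*(-15240) = 2 + 15240 = 15242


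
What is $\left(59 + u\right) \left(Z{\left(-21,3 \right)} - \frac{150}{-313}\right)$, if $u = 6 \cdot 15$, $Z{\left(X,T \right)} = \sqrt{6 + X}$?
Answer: $\frac{22350}{313} + 149 i \sqrt{15} \approx 71.406 + 577.07 i$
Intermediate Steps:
$u = 90$
$\left(59 + u\right) \left(Z{\left(-21,3 \right)} - \frac{150}{-313}\right) = \left(59 + 90\right) \left(\sqrt{6 - 21} - \frac{150}{-313}\right) = 149 \left(\sqrt{-15} - - \frac{150}{313}\right) = 149 \left(i \sqrt{15} + \frac{150}{313}\right) = 149 \left(\frac{150}{313} + i \sqrt{15}\right) = \frac{22350}{313} + 149 i \sqrt{15}$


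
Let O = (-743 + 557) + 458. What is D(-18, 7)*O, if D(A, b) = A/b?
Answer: -4896/7 ≈ -699.43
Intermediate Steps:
O = 272 (O = -186 + 458 = 272)
D(-18, 7)*O = -18/7*272 = -4896/7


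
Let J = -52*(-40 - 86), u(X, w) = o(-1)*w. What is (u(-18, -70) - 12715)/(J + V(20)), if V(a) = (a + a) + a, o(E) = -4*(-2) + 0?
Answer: -4425/2204 ≈ -2.0077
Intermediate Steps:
o(E) = 8 (o(E) = 8 + 0 = 8)
u(X, w) = 8*w
V(a) = 3*a (V(a) = 2*a + a = 3*a)
J = 6552 (J = -52*(-126) = 6552)
(u(-18, -70) - 12715)/(J + V(20)) = (8*(-70) - 12715)/(6552 + 3*20) = (-560 - 12715)/(6552 + 60) = -13275/6612 = -13275*1/6612 = -4425/2204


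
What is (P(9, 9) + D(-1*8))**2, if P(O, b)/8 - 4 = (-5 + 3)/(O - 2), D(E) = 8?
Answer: 69696/49 ≈ 1422.4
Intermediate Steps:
P(O, b) = 32 - 16/(-2 + O) (P(O, b) = 32 + 8*((-5 + 3)/(O - 2)) = 32 + 8*(-2/(-2 + O)) = 32 - 16/(-2 + O))
(P(9, 9) + D(-1*8))**2 = (16*(-5 + 2*9)/(-2 + 9) + 8)**2 = (16*(-5 + 18)/7 + 8)**2 = (16*(1/7)*13 + 8)**2 = (208/7 + 8)**2 = (264/7)**2 = 69696/49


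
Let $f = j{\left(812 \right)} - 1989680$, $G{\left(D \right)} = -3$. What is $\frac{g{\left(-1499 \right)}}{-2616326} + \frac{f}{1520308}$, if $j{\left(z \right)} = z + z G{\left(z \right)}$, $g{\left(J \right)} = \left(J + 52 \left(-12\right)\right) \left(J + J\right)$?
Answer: $- \frac{1860785856667}{497202668551} \approx -3.7425$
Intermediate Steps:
$g{\left(J \right)} = 2 J \left(-624 + J\right)$ ($g{\left(J \right)} = \left(J - 624\right) 2 J = \left(-624 + J\right) 2 J = 2 J \left(-624 + J\right)$)
$j{\left(z \right)} = - 2 z$ ($j{\left(z \right)} = z + z \left(-3\right) = z - 3 z = - 2 z$)
$f = -1991304$ ($f = \left(-2\right) 812 - 1989680 = -1624 - 1989680 = -1991304$)
$\frac{g{\left(-1499 \right)}}{-2616326} + \frac{f}{1520308} = \frac{2 \left(-1499\right) \left(-624 - 1499\right)}{-2616326} - \frac{1991304}{1520308} = 2 \left(-1499\right) \left(-2123\right) \left(- \frac{1}{2616326}\right) - \frac{497826}{380077} = 6364754 \left(- \frac{1}{2616326}\right) - \frac{497826}{380077} = - \frac{3182377}{1308163} - \frac{497826}{380077} = - \frac{1860785856667}{497202668551}$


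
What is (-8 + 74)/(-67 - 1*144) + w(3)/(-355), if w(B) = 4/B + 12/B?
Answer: -73666/224715 ≈ -0.32782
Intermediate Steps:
w(B) = 16/B
(-8 + 74)/(-67 - 1*144) + w(3)/(-355) = (-8 + 74)/(-67 - 1*144) + (16/3)/(-355) = 66/(-67 - 144) + (16*(⅓))*(-1/355) = 66/(-211) + (16/3)*(-1/355) = 66*(-1/211) - 16/1065 = -66/211 - 16/1065 = -73666/224715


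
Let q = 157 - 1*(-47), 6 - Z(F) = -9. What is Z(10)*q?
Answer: 3060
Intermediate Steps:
Z(F) = 15 (Z(F) = 6 - 1*(-9) = 6 + 9 = 15)
q = 204 (q = 157 + 47 = 204)
Z(10)*q = 15*204 = 3060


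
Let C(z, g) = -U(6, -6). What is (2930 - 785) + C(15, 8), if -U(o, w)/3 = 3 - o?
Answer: 2136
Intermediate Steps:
U(o, w) = -9 + 3*o (U(o, w) = -3*(3 - o) = -9 + 3*o)
C(z, g) = -9 (C(z, g) = -(-9 + 3*6) = -(-9 + 18) = -1*9 = -9)
(2930 - 785) + C(15, 8) = (2930 - 785) - 9 = 2145 - 9 = 2136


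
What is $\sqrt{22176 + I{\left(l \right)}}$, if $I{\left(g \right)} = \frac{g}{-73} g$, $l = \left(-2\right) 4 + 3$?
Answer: $\frac{\sqrt{118174079}}{73} \approx 148.92$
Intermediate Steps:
$l = -5$ ($l = -8 + 3 = -5$)
$I{\left(g \right)} = - \frac{g^{2}}{73}$ ($I{\left(g \right)} = g \left(- \frac{1}{73}\right) g = - \frac{g}{73} g = - \frac{g^{2}}{73}$)
$\sqrt{22176 + I{\left(l \right)}} = \sqrt{22176 - \frac{\left(-5\right)^{2}}{73}} = \sqrt{22176 - \frac{25}{73}} = \sqrt{\frac{1618823}{73}} = \frac{\sqrt{118174079}}{73}$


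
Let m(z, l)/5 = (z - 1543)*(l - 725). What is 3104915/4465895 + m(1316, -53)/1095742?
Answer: 734570503378/489346871909 ≈ 1.5011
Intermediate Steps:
m(z, l) = 5*(-1543 + z)*(-725 + l) (m(z, l) = 5*((z - 1543)*(l - 725)) = 5*((-1543 + z)*(-725 + l)) = 5*(-1543 + z)*(-725 + l))
3104915/4465895 + m(1316, -53)/1095742 = 3104915/4465895 + (5593375 - 7715*(-53) - 3625*1316 + 5*(-53)*1316)/1095742 = 3104915*(1/4465895) + (5593375 + 408895 - 4770500 - 348740)*(1/1095742) = 620983/893179 + 883030*(1/1095742) = 620983/893179 + 441515/547871 = 734570503378/489346871909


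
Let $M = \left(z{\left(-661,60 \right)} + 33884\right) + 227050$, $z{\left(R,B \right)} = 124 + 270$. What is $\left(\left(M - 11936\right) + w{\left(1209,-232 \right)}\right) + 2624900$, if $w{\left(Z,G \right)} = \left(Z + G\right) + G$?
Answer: $2875037$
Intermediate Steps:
$z{\left(R,B \right)} = 394$
$w{\left(Z,G \right)} = Z + 2 G$ ($w{\left(Z,G \right)} = \left(G + Z\right) + G = Z + 2 G$)
$M = 261328$ ($M = \left(394 + 33884\right) + 227050 = 34278 + 227050 = 261328$)
$\left(\left(M - 11936\right) + w{\left(1209,-232 \right)}\right) + 2624900 = \left(\left(261328 - 11936\right) + \left(1209 + 2 \left(-232\right)\right)\right) + 2624900 = \left(249392 + \left(1209 - 464\right)\right) + 2624900 = \left(249392 + 745\right) + 2624900 = 250137 + 2624900 = 2875037$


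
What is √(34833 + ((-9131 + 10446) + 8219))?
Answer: √44367 ≈ 210.63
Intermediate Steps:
√(34833 + ((-9131 + 10446) + 8219)) = √(34833 + (1315 + 8219)) = √(34833 + 9534) = √44367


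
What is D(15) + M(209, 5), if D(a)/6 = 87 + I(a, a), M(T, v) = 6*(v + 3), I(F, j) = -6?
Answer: 534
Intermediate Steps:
M(T, v) = 18 + 6*v (M(T, v) = 6*(3 + v) = 18 + 6*v)
D(a) = 486 (D(a) = 6*(87 - 6) = 6*81 = 486)
D(15) + M(209, 5) = 486 + (18 + 6*5) = 486 + (18 + 30) = 486 + 48 = 534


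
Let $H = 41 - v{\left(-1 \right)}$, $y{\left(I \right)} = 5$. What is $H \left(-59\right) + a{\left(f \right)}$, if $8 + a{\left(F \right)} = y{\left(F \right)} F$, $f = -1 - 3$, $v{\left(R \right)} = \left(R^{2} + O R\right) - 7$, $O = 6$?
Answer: $-3155$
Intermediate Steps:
$v{\left(R \right)} = -7 + R^{2} + 6 R$ ($v{\left(R \right)} = \left(R^{2} + 6 R\right) - 7 = -7 + R^{2} + 6 R$)
$f = -4$ ($f = -1 - 3 = -4$)
$a{\left(F \right)} = -8 + 5 F$
$H = 53$ ($H = 41 - \left(-7 + \left(-1\right)^{2} + 6 \left(-1\right)\right) = 41 - \left(-7 + 1 - 6\right) = 41 - -12 = 41 + 12 = 53$)
$H \left(-59\right) + a{\left(f \right)} = 53 \left(-59\right) + \left(-8 + 5 \left(-4\right)\right) = -3127 - 28 = -3155$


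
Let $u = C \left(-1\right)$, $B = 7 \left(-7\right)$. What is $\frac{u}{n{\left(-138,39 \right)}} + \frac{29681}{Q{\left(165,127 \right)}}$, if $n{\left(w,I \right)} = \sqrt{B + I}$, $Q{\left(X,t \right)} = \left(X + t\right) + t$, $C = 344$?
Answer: $\frac{29681}{419} + \frac{172 i \sqrt{10}}{5} \approx 70.838 + 108.78 i$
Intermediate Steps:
$Q{\left(X,t \right)} = X + 2 t$
$B = -49$
$u = -344$ ($u = 344 \left(-1\right) = -344$)
$n{\left(w,I \right)} = \sqrt{-49 + I}$
$\frac{u}{n{\left(-138,39 \right)}} + \frac{29681}{Q{\left(165,127 \right)}} = - \frac{344}{\sqrt{-49 + 39}} + \frac{29681}{165 + 2 \cdot 127} = - \frac{344}{\sqrt{-10}} + \frac{29681}{165 + 254} = - \frac{344}{i \sqrt{10}} + \frac{29681}{419} = - 344 \left(- \frac{i \sqrt{10}}{10}\right) + 29681 \cdot \frac{1}{419} = \frac{172 i \sqrt{10}}{5} + \frac{29681}{419} = \frac{29681}{419} + \frac{172 i \sqrt{10}}{5}$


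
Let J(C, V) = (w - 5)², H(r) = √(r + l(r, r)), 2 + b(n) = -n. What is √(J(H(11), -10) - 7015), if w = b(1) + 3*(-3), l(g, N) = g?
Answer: I*√6726 ≈ 82.012*I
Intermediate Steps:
b(n) = -2 - n
w = -12 (w = (-2 - 1*1) + 3*(-3) = (-2 - 1) - 9 = -3 - 9 = -12)
H(r) = √2*√r (H(r) = √(r + r) = √(2*r) = √2*√r)
J(C, V) = 289 (J(C, V) = (-12 - 5)² = (-17)² = 289)
√(J(H(11), -10) - 7015) = √(289 - 7015) = √(-6726) = I*√6726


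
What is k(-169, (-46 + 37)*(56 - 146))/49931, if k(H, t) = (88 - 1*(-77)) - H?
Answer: 334/49931 ≈ 0.0066892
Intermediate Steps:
k(H, t) = 165 - H (k(H, t) = (88 + 77) - H = 165 - H)
k(-169, (-46 + 37)*(56 - 146))/49931 = (165 - 1*(-169))/49931 = (165 + 169)*(1/49931) = 334*(1/49931) = 334/49931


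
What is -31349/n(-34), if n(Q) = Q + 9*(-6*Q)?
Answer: -31349/1802 ≈ -17.397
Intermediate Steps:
n(Q) = -53*Q (n(Q) = Q - 54*Q = -53*Q)
-31349/n(-34) = -31349/((-53*(-34))) = -31349/1802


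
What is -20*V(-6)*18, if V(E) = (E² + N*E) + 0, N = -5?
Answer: -23760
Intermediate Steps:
V(E) = E² - 5*E (V(E) = (E² - 5*E) + 0 = E² - 5*E)
-20*V(-6)*18 = -(-120)*(-5 - 6)*18 = -(-120)*(-11)*18 = -20*66*18 = -1320*18 = -23760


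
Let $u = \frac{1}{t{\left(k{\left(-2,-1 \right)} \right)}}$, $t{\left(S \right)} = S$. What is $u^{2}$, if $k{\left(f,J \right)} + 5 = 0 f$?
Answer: $\frac{1}{25} \approx 0.04$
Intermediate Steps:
$k{\left(f,J \right)} = -5$ ($k{\left(f,J \right)} = -5 + 0 f = -5 + 0 = -5$)
$u = - \frac{1}{5}$ ($u = \frac{1}{-5} = - \frac{1}{5} \approx -0.2$)
$u^{2} = \left(- \frac{1}{5}\right)^{2} = \frac{1}{25}$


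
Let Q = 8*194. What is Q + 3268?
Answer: 4820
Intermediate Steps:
Q = 1552
Q + 3268 = 1552 + 3268 = 4820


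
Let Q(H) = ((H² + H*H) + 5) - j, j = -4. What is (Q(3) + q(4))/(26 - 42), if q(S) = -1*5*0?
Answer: -27/16 ≈ -1.6875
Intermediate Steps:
Q(H) = 9 + 2*H² (Q(H) = ((H² + H*H) + 5) - 1*(-4) = ((H² + H²) + 5) + 4 = (2*H² + 5) + 4 = (5 + 2*H²) + 4 = 9 + 2*H²)
q(S) = 0 (q(S) = -5*0 = 0)
(Q(3) + q(4))/(26 - 42) = ((9 + 2*3²) + 0)/(26 - 42) = ((9 + 2*9) + 0)/(-16) = ((9 + 18) + 0)*(-1/16) = (27 + 0)*(-1/16) = 27*(-1/16) = -27/16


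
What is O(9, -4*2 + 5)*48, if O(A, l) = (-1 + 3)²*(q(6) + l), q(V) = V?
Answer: 576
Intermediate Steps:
O(A, l) = 24 + 4*l (O(A, l) = (-1 + 3)²*(6 + l) = 2²*(6 + l) = 4*(6 + l) = 24 + 4*l)
O(9, -4*2 + 5)*48 = (24 + 4*(-4*2 + 5))*48 = (24 + 4*(-8 + 5))*48 = (24 + 4*(-3))*48 = (24 - 12)*48 = 12*48 = 576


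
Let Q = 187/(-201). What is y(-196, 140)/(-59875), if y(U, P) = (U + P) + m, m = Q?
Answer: 11443/12034875 ≈ 0.00095082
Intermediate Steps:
Q = -187/201 (Q = 187*(-1/201) = -187/201 ≈ -0.93035)
m = -187/201 ≈ -0.93035
y(U, P) = -187/201 + P + U (y(U, P) = (U + P) - 187/201 = (P + U) - 187/201 = -187/201 + P + U)
y(-196, 140)/(-59875) = (-187/201 + 140 - 196)/(-59875) = -11443/201*(-1/59875) = 11443/12034875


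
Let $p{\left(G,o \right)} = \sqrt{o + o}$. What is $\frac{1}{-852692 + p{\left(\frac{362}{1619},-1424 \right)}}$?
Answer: $- \frac{213173}{181770912428} - \frac{i \sqrt{178}}{181770912428} \approx -1.1728 \cdot 10^{-6} - 7.3398 \cdot 10^{-11} i$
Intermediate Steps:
$p{\left(G,o \right)} = \sqrt{2} \sqrt{o}$ ($p{\left(G,o \right)} = \sqrt{2 o} = \sqrt{2} \sqrt{o}$)
$\frac{1}{-852692 + p{\left(\frac{362}{1619},-1424 \right)}} = \frac{1}{-852692 + \sqrt{2} \sqrt{-1424}} = \frac{1}{-852692 + \sqrt{2} \cdot 4 i \sqrt{89}} = \frac{1}{-852692 + 4 i \sqrt{178}}$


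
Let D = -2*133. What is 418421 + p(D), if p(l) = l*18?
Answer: 413633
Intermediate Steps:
D = -266
p(l) = 18*l
418421 + p(D) = 418421 + 18*(-266) = 418421 - 4788 = 413633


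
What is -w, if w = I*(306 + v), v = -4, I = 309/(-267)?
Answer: 31106/89 ≈ 349.51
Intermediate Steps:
I = -103/89 (I = 309*(-1/267) = -103/89 ≈ -1.1573)
w = -31106/89 (w = -103*(306 - 4)/89 = -103/89*302 = -31106/89 ≈ -349.51)
-w = -1*(-31106/89) = 31106/89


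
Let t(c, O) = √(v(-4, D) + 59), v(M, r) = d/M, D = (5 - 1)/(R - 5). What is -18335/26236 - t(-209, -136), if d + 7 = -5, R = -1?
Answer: -18335/26236 - √62 ≈ -8.5729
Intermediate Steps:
D = -⅔ (D = (5 - 1)/(-1 - 5) = 4/(-6) = 4*(-⅙) = -⅔ ≈ -0.66667)
d = -12 (d = -7 - 5 = -12)
v(M, r) = -12/M
t(c, O) = √62 (t(c, O) = √(-12/(-4) + 59) = √(-12*(-¼) + 59) = √(3 + 59) = √62)
-18335/26236 - t(-209, -136) = -18335/26236 - √62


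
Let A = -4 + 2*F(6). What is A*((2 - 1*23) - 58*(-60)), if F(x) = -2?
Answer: -27672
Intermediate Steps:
A = -8 (A = -4 + 2*(-2) = -4 - 4 = -8)
A*((2 - 1*23) - 58*(-60)) = -8*((2 - 1*23) - 58*(-60)) = -8*((2 - 23) + 3480) = -8*(-21 + 3480) = -8*3459 = -27672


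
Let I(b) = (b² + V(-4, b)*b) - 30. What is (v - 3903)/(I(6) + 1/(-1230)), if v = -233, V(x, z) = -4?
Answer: 5087280/22141 ≈ 229.77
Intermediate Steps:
I(b) = -30 + b² - 4*b (I(b) = (b² - 4*b) - 30 = -30 + b² - 4*b)
(v - 3903)/(I(6) + 1/(-1230)) = (-233 - 3903)/((-30 + 6² - 4*6) + 1/(-1230)) = -4136/((-30 + 36 - 24) - 1/1230) = -4136/(-18 - 1/1230) = -4136/(-22141/1230) = -4136*(-1230/22141) = 5087280/22141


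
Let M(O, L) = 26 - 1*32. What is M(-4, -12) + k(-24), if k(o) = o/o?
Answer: -5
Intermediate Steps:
M(O, L) = -6 (M(O, L) = 26 - 32 = -6)
k(o) = 1
M(-4, -12) + k(-24) = -6 + 1 = -5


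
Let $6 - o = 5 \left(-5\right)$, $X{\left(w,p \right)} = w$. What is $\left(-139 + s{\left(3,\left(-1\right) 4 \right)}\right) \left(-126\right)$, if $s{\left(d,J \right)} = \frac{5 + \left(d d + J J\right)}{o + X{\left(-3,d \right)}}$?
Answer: $17379$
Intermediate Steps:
$o = 31$ ($o = 6 - 5 \left(-5\right) = 6 - -25 = 6 + 25 = 31$)
$s{\left(d,J \right)} = \frac{5}{28} + \frac{J^{2}}{28} + \frac{d^{2}}{28}$ ($s{\left(d,J \right)} = \frac{5 + \left(d d + J J\right)}{31 - 3} = \frac{5 + \left(d^{2} + J^{2}\right)}{28} = \left(5 + \left(J^{2} + d^{2}\right)\right) \frac{1}{28} = \left(5 + J^{2} + d^{2}\right) \frac{1}{28} = \frac{5}{28} + \frac{J^{2}}{28} + \frac{d^{2}}{28}$)
$\left(-139 + s{\left(3,\left(-1\right) 4 \right)}\right) \left(-126\right) = \left(-139 + \left(\frac{5}{28} + \frac{\left(\left(-1\right) 4\right)^{2}}{28} + \frac{3^{2}}{28}\right)\right) \left(-126\right) = \left(-139 + \left(\frac{5}{28} + \frac{\left(-4\right)^{2}}{28} + \frac{1}{28} \cdot 9\right)\right) \left(-126\right) = \left(-139 + \left(\frac{5}{28} + \frac{1}{28} \cdot 16 + \frac{9}{28}\right)\right) \left(-126\right) = \left(-139 + \left(\frac{5}{28} + \frac{4}{7} + \frac{9}{28}\right)\right) \left(-126\right) = \left(-139 + \frac{15}{14}\right) \left(-126\right) = \left(- \frac{1931}{14}\right) \left(-126\right) = 17379$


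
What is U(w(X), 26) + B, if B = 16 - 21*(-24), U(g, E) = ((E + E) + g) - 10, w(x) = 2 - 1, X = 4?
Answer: 563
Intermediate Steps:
w(x) = 1
U(g, E) = -10 + g + 2*E (U(g, E) = (2*E + g) - 10 = (g + 2*E) - 10 = -10 + g + 2*E)
B = 520 (B = 16 + 504 = 520)
U(w(X), 26) + B = (-10 + 1 + 2*26) + 520 = (-10 + 1 + 52) + 520 = 43 + 520 = 563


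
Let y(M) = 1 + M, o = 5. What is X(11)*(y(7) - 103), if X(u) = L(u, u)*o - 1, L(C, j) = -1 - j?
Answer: 5795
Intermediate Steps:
X(u) = -6 - 5*u (X(u) = (-1 - u)*5 - 1 = (-5 - 5*u) - 1 = -6 - 5*u)
X(11)*(y(7) - 103) = (-6 - 5*11)*((1 + 7) - 103) = (-6 - 55)*(8 - 103) = -61*(-95) = 5795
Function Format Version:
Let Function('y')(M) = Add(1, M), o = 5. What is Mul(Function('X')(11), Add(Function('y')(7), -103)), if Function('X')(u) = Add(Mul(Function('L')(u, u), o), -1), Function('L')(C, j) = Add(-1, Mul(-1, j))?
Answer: 5795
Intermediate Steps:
Function('X')(u) = Add(-6, Mul(-5, u)) (Function('X')(u) = Add(Mul(Add(-1, Mul(-1, u)), 5), -1) = Add(Add(-5, Mul(-5, u)), -1) = Add(-6, Mul(-5, u)))
Mul(Function('X')(11), Add(Function('y')(7), -103)) = Mul(Add(-6, Mul(-5, 11)), Add(Add(1, 7), -103)) = Mul(Add(-6, -55), Add(8, -103)) = Mul(-61, -95) = 5795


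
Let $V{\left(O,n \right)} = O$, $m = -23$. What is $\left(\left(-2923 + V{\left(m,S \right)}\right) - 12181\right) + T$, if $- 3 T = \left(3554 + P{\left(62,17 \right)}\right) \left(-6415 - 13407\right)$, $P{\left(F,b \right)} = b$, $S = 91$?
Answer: $\frac{70738981}{3} \approx 2.358 \cdot 10^{7}$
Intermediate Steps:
$T = \frac{70784362}{3}$ ($T = - \frac{\left(3554 + 17\right) \left(-6415 - 13407\right)}{3} = - \frac{3571 \left(-19822\right)}{3} = \left(- \frac{1}{3}\right) \left(-70784362\right) = \frac{70784362}{3} \approx 2.3595 \cdot 10^{7}$)
$\left(\left(-2923 + V{\left(m,S \right)}\right) - 12181\right) + T = \left(\left(-2923 - 23\right) - 12181\right) + \frac{70784362}{3} = \left(-2946 - 12181\right) + \frac{70784362}{3} = -15127 + \frac{70784362}{3} = \frac{70738981}{3}$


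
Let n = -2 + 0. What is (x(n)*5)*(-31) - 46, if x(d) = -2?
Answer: 264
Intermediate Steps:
n = -2
(x(n)*5)*(-31) - 46 = -2*5*(-31) - 46 = -10*(-31) - 46 = 310 - 46 = 264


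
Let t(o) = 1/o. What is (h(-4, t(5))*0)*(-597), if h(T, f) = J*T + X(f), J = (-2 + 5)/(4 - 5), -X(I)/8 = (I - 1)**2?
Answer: 0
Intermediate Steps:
t(o) = 1/o
X(I) = -8*(-1 + I)**2 (X(I) = -8*(I - 1)**2 = -8*(-1 + I)**2)
J = -3 (J = 3/(-1) = 3*(-1) = -3)
h(T, f) = -8*(-1 + f)**2 - 3*T (h(T, f) = -3*T - 8*(-1 + f)**2 = -8*(-1 + f)**2 - 3*T)
(h(-4, t(5))*0)*(-597) = ((-8*(-1 + 1/5)**2 - 3*(-4))*0)*(-597) = ((-8*(-1 + 1/5)**2 + 12)*0)*(-597) = ((-8*(-4/5)**2 + 12)*0)*(-597) = ((-8*16/25 + 12)*0)*(-597) = ((-128/25 + 12)*0)*(-597) = ((172/25)*0)*(-597) = 0*(-597) = 0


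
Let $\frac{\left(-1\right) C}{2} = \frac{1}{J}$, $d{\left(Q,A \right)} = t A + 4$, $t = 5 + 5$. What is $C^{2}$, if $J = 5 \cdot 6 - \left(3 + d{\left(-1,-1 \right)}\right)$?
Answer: $\frac{4}{1089} \approx 0.0036731$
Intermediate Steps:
$t = 10$
$d{\left(Q,A \right)} = 4 + 10 A$ ($d{\left(Q,A \right)} = 10 A + 4 = 4 + 10 A$)
$J = 33$ ($J = 5 \cdot 6 - \left(7 - 10\right) = 30 - -3 = 30 + \left(-3 + 6\right) = 30 + 3 = 33$)
$C = - \frac{2}{33} \approx -0.060606$
$C^{2} = \left(- \frac{2}{33}\right)^{2} = \frac{4}{1089}$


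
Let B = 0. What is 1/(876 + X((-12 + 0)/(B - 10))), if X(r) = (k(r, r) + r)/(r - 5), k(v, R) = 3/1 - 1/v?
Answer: 114/99763 ≈ 0.0011427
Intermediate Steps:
k(v, R) = 3 - 1/v (k(v, R) = 3*1 - 1/v = 3 - 1/v)
X(r) = (3 + r - 1/r)/(-5 + r) (X(r) = ((3 - 1/r) + r)/(r - 5) = (3 + r - 1/r)/(-5 + r))
1/(876 + X((-12 + 0)/(B - 10))) = 1/(876 + (-1 + ((-12 + 0)/(0 - 10))² + 3*((-12 + 0)/(0 - 10)))/((((-12 + 0)/(0 - 10)))*(-5 + (-12 + 0)/(0 - 10)))) = 1/(876 + (-1 + (-12/(-10))² + 3*(-12/(-10)))/(((-12/(-10)))*(-5 - 12/(-10)))) = 1/(876 + (-1 + (-12*(-⅒))² + 3*(-12*(-⅒)))/(((-12*(-⅒)))*(-5 - 12*(-⅒)))) = 1/(876 + (-1 + (6/5)² + 3*(6/5))/((6/5)*(-5 + 6/5))) = 1/(876 + 5*(-1 + 36/25 + 18/5)/(6*(-19/5))) = 1/(876 + (⅚)*(-5/19)*(101/25)) = 1/(876 - 101/114) = 1/(99763/114) = 114/99763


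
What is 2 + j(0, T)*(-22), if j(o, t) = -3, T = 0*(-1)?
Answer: 68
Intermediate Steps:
T = 0
2 + j(0, T)*(-22) = 2 - 3*(-22) = 2 + 66 = 68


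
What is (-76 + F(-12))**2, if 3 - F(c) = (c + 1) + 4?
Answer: 4356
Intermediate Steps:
F(c) = -2 - c (F(c) = 3 - ((c + 1) + 4) = 3 - ((1 + c) + 4) = 3 - (5 + c) = 3 + (-5 - c) = -2 - c)
(-76 + F(-12))**2 = (-76 + (-2 - 1*(-12)))**2 = (-76 + (-2 + 12))**2 = (-76 + 10)**2 = (-66)**2 = 4356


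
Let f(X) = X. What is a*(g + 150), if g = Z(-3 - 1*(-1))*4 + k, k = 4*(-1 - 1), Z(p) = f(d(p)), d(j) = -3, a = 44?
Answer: 5720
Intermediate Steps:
Z(p) = -3
k = -8 (k = 4*(-2) = -8)
g = -20 (g = -3*4 - 8 = -12 - 8 = -20)
a*(g + 150) = 44*(-20 + 150) = 44*130 = 5720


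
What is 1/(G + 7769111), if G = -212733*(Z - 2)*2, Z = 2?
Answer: 1/7769111 ≈ 1.2871e-7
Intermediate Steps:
G = 0 (G = -212733*(2 - 2)*2 = -0*2 = -212733*0 = 0)
1/(G + 7769111) = 1/(0 + 7769111) = 1/7769111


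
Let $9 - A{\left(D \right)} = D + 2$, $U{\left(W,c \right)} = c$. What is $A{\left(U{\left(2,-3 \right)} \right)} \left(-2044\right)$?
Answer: $-20440$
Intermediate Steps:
$A{\left(D \right)} = 7 - D$ ($A{\left(D \right)} = 9 - \left(D + 2\right) = 9 - \left(2 + D\right) = 7 - D$)
$A{\left(U{\left(2,-3 \right)} \right)} \left(-2044\right) = \left(7 - -3\right) \left(-2044\right) = \left(7 + 3\right) \left(-2044\right) = 10 \left(-2044\right) = -20440$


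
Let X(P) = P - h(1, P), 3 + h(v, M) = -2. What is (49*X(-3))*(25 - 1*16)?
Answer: 882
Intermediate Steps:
h(v, M) = -5 (h(v, M) = -3 - 2 = -5)
X(P) = 5 + P (X(P) = P - 1*(-5) = P + 5 = 5 + P)
(49*X(-3))*(25 - 1*16) = (49*(5 - 3))*(25 - 1*16) = (49*2)*(25 - 16) = 98*9 = 882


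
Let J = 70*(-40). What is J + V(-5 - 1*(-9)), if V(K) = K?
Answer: -2796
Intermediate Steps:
J = -2800
J + V(-5 - 1*(-9)) = -2800 + (-5 - 1*(-9)) = -2800 + (-5 + 9) = -2800 + 4 = -2796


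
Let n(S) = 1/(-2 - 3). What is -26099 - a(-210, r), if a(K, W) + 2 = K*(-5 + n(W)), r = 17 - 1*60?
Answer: -27189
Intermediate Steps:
r = -43 (r = 17 - 60 = -43)
n(S) = -1/5 (n(S) = 1/(-5) = -1/5)
a(K, W) = -2 - 26*K/5 (a(K, W) = -2 + K*(-5 - 1/5) = -2 + K*(-26/5) = -2 - 26*K/5)
-26099 - a(-210, r) = -26099 - (-2 - 26/5*(-210)) = -26099 - (-2 + 1092) = -26099 - 1*1090 = -26099 - 1090 = -27189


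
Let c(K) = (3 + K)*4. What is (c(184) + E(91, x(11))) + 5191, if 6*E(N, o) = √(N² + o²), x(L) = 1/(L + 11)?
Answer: 5939 + √4008005/132 ≈ 5954.2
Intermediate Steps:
x(L) = 1/(11 + L)
c(K) = 12 + 4*K
E(N, o) = √(N² + o²)/6
(c(184) + E(91, x(11))) + 5191 = ((12 + 4*184) + √(91² + (1/(11 + 11))²)/6) + 5191 = ((12 + 736) + √(8281 + (1/22)²)/6) + 5191 = (748 + √(8281 + (1/22)²)/6) + 5191 = (748 + √(8281 + 1/484)/6) + 5191 = (748 + √(4008005/484)/6) + 5191 = (748 + (√4008005/22)/6) + 5191 = (748 + √4008005/132) + 5191 = 5939 + √4008005/132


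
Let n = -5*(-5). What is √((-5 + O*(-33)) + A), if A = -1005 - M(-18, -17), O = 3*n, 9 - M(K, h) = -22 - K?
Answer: I*√3498 ≈ 59.144*I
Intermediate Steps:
M(K, h) = 31 + K (M(K, h) = 9 - (-22 - K) = 9 + (22 + K) = 31 + K)
n = 25
O = 75 (O = 3*25 = 75)
A = -1018 (A = -1005 - (31 - 18) = -1005 - 1*13 = -1005 - 13 = -1018)
√((-5 + O*(-33)) + A) = √((-5 + 75*(-33)) - 1018) = √((-5 - 2475) - 1018) = √(-2480 - 1018) = √(-3498) = I*√3498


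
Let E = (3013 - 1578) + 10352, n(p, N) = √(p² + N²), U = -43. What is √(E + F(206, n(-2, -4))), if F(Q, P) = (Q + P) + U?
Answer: √(11950 + 2*√5) ≈ 109.34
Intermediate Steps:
n(p, N) = √(N² + p²)
F(Q, P) = -43 + P + Q (F(Q, P) = (Q + P) - 43 = (P + Q) - 43 = -43 + P + Q)
E = 11787 (E = 1435 + 10352 = 11787)
√(E + F(206, n(-2, -4))) = √(11787 + (-43 + √((-4)² + (-2)²) + 206)) = √(11787 + (-43 + √(16 + 4) + 206)) = √(11787 + (-43 + √20 + 206)) = √(11787 + (-43 + 2*√5 + 206)) = √(11787 + (163 + 2*√5)) = √(11950 + 2*√5)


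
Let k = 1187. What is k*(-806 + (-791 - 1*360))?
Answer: -2322959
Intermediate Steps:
k*(-806 + (-791 - 1*360)) = 1187*(-806 + (-791 - 1*360)) = 1187*(-806 + (-791 - 360)) = 1187*(-806 - 1151) = 1187*(-1957) = -2322959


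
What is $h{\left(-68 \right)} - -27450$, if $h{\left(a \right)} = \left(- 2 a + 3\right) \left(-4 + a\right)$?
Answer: $17442$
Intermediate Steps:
$h{\left(a \right)} = \left(-4 + a\right) \left(3 - 2 a\right)$ ($h{\left(a \right)} = \left(3 - 2 a\right) \left(-4 + a\right) = \left(-4 + a\right) \left(3 - 2 a\right)$)
$h{\left(-68 \right)} - -27450 = \left(-12 - 2 \left(-68\right)^{2} + 11 \left(-68\right)\right) - -27450 = \left(-12 - 9248 - 748\right) + 27450 = -10008 + 27450 = 17442$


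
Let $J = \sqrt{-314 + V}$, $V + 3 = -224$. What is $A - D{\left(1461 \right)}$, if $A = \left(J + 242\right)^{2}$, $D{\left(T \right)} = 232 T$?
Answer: $-280929 + 484 i \sqrt{541} \approx -2.8093 \cdot 10^{5} + 11258.0 i$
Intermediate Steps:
$V = -227$ ($V = -3 - 224 = -227$)
$J = i \sqrt{541}$ ($J = \sqrt{-314 - 227} = \sqrt{-541} = i \sqrt{541} \approx 23.259 i$)
$A = \left(242 + i \sqrt{541}\right)^{2}$ ($A = \left(i \sqrt{541} + 242\right)^{2} = \left(242 + i \sqrt{541}\right)^{2} \approx 58023.0 + 11258.0 i$)
$A - D{\left(1461 \right)} = \left(242 + i \sqrt{541}\right)^{2} - 232 \cdot 1461 = \left(242 + i \sqrt{541}\right)^{2} - 338952 = -338952 + \left(242 + i \sqrt{541}\right)^{2}$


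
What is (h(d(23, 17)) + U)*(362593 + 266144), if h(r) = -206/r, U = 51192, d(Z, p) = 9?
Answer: 96515740238/3 ≈ 3.2172e+10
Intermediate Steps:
(h(d(23, 17)) + U)*(362593 + 266144) = (-206/9 + 51192)*(362593 + 266144) = (-206*⅑ + 51192)*628737 = (-206/9 + 51192)*628737 = (460522/9)*628737 = 96515740238/3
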